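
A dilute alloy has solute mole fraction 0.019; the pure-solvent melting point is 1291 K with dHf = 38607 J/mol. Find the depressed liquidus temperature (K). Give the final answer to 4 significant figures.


dT = R*Tm^2*x / dHf
dT = 8.314 * 1291^2 * 0.019 / 38607
dT = 6.81946 K
T_new = 1291 - 6.81946 = 1284 K


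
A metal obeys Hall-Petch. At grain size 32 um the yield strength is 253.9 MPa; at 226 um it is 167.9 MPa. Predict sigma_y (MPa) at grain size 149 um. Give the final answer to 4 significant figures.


sigma_y = sigma0 + k / sqrt(d)
1/sqrt(d1) = 1/sqrt(3.2e-05) = 176.777;  1/sqrt(d2) = 66.519
k = (sigma1 - sigma2) / (1/sqrt(d1) - 1/sqrt(d2)) = (253.9 - 167.9) / (176.777 - 66.519) = 0.779991 MPa*m^0.5
sigma0 = sigma1 - k/sqrt(d1) = 253.9 - 0.779991*176.777 = 116.016 MPa
sigma_y(d3) = 116.016 + 0.779991 / sqrt(1.49e-04) = 179.9 MPa


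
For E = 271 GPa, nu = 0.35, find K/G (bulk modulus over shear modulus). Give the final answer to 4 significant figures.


G = E / (2*(1+nu))
G = 271 / (2*(1+0.35)) = 100.37 GPa
K = E / (3*(1-2*nu))
K = 271 / (3*(1-2*0.35)) = 301.111 GPa
K/G = 301.111 / 100.37 = 3


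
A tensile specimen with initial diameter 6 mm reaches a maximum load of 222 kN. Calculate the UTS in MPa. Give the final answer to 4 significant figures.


A0 = pi*(d/2)^2 = pi*(6/2)^2 = 28.2743 mm^2
UTS = F_max / A0 = 222*1000 / 28.2743
UTS = 7852 MPa


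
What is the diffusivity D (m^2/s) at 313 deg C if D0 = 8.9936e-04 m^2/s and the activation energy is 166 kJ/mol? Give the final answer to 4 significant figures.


D = D0 * exp(-Qd / (R*T))
T = 586.15 K
D = 8.9936e-04 * exp(-166e3 / (8.314 * 586.15))
D = 1.447e-18 m^2/s


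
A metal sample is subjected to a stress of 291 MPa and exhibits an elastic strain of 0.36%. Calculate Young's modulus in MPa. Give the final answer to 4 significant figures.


E = sigma / epsilon
epsilon = 0.36% = 3.6e-03
E = 291 / 3.6e-03
E = 80830 MPa


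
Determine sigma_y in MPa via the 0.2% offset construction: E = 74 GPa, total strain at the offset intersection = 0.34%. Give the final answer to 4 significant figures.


Offset strain = 0.002
Elastic strain at yield = total_strain - offset = 3.4e-03 - 0.002 = 1.4e-03
sigma_y = E * elastic_strain = 74000 * 1.4e-03
sigma_y = 103.6 MPa


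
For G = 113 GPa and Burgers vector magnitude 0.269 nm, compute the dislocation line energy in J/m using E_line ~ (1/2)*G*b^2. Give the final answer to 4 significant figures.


E = G*b^2/2
b = 0.269 nm = 2.69e-10 m
G = 113 GPa = 1.13e+11 Pa
E = 0.5 * 1.13e+11 * (2.69e-10)^2
E = 4.088e-09 J/m


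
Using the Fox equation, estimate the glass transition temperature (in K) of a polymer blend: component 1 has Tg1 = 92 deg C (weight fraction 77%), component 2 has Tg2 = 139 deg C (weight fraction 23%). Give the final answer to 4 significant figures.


1/Tg = w1/Tg1 + w2/Tg2 (in Kelvin)
Tg1 = 365.15 K, Tg2 = 412.15 K
1/Tg = 0.77/365.15 + 0.23/412.15
Tg = 375 K


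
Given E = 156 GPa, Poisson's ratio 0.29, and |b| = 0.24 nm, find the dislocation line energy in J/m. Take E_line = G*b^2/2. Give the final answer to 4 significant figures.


Step 1: G = E / (2*(1+nu))
G = 156 / (2*(1+0.29)) = 60.4651 GPa = 6.04651e+10 Pa
Step 2: E_line = G*b^2/2
b = 0.24 nm = 2.4e-10 m
E_line = 0.5 * 6.04651e+10 * (2.4e-10)^2 = 1.741e-09 J/m


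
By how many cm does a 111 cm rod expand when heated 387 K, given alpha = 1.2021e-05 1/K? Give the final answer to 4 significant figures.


dL = L0 * alpha * dT
dL = 111 * 1.2021e-05 * 387
dL = 0.5164 cm


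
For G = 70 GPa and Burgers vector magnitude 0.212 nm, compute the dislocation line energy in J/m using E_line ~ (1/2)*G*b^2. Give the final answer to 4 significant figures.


E = G*b^2/2
b = 0.212 nm = 2.12e-10 m
G = 70 GPa = 7e+10 Pa
E = 0.5 * 7e+10 * (2.12e-10)^2
E = 1.573e-09 J/m


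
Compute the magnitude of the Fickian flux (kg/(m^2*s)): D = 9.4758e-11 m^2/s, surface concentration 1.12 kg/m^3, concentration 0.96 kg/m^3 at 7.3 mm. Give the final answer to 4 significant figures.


J = -D * (dC/dx) = D * (C1 - C2) / dx
J = 9.4758e-11 * (1.12 - 0.96) / 7.3e-03
J = 2.077e-09 kg/(m^2*s)


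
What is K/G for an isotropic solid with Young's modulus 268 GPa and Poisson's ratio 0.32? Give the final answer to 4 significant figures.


G = E / (2*(1+nu))
G = 268 / (2*(1+0.32)) = 101.515 GPa
K = E / (3*(1-2*nu))
K = 268 / (3*(1-2*0.32)) = 248.148 GPa
K/G = 248.148 / 101.515 = 2.444


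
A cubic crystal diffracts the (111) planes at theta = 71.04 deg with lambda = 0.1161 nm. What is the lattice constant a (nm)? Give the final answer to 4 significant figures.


d = lambda / (2*sin(theta))
d = 0.1161 / (2*sin(71.04 deg))
d = 0.0613801 nm
a = d * sqrt(h^2+k^2+l^2) = 0.0613801 * sqrt(3)
a = 0.1063 nm


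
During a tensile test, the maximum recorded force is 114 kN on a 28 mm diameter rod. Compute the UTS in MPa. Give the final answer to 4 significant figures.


A0 = pi*(d/2)^2 = pi*(28/2)^2 = 615.752 mm^2
UTS = F_max / A0 = 114*1000 / 615.752
UTS = 185.1 MPa


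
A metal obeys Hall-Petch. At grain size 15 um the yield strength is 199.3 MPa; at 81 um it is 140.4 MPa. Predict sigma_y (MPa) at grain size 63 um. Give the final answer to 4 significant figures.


sigma_y = sigma0 + k / sqrt(d)
1/sqrt(d1) = 1/sqrt(1.5e-05) = 258.199;  1/sqrt(d2) = 111.111
k = (sigma1 - sigma2) / (1/sqrt(d1) - 1/sqrt(d2)) = (199.3 - 140.4) / (258.199 - 111.111) = 0.400441 MPa*m^0.5
sigma0 = sigma1 - k/sqrt(d1) = 199.3 - 0.400441*258.199 = 95.9065 MPa
sigma_y(d3) = 95.9065 + 0.400441 / sqrt(6.3e-05) = 146.4 MPa


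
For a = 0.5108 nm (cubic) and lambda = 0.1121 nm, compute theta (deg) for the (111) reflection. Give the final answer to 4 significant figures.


d = a / sqrt(h^2+k^2+l^2)
d = 0.5108 / sqrt(3) = 0.294911 nm
lambda = 2*d*sin(theta)  =>  sin(theta) = lambda / (2*d)
sin(theta) = 0.1121 / (2 * 0.294911) = 0.190058
theta = 10.96 deg


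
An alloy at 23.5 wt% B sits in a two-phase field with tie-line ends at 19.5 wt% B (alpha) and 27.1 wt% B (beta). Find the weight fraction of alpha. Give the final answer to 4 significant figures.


f_alpha = (C_beta - C0) / (C_beta - C_alpha)
f_alpha = (27.1 - 23.5) / (27.1 - 19.5)
f_alpha = 0.4737


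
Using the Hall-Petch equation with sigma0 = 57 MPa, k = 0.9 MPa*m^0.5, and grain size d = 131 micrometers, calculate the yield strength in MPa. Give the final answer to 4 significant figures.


sigma_y = sigma0 + k / sqrt(d)
d = 131 um = 1.31e-04 m
sigma_y = 57 + 0.9 / sqrt(1.31e-04)
sigma_y = 135.6 MPa


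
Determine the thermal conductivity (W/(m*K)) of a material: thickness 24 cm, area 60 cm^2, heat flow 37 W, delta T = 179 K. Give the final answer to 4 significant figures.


k = Q*L / (A*dT)
L = 0.24 m, A = 6e-03 m^2
k = 37 * 0.24 / (6e-03 * 179)
k = 8.268 W/(m*K)


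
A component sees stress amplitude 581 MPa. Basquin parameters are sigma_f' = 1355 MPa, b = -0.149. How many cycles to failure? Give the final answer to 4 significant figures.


sigma_a = sigma_f' * (2*Nf)^b
2*Nf = (sigma_a / sigma_f')^(1/b)
2*Nf = (581 / 1355)^(1/-0.149)
2*Nf = 293.906
Nf = 147 cycles


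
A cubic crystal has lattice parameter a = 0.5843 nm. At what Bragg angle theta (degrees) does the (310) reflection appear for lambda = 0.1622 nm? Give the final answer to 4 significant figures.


d = a / sqrt(h^2+k^2+l^2)
d = 0.5843 / sqrt(10) = 0.184772 nm
lambda = 2*d*sin(theta)  =>  sin(theta) = lambda / (2*d)
sin(theta) = 0.1622 / (2 * 0.184772) = 0.43892
theta = 26.03 deg


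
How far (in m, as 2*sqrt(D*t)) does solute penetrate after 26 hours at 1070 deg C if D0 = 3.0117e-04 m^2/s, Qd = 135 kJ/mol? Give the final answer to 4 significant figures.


Step 1: D = D0 * exp(-Qd/(R*T))
T = 1343.15 K
D = 3.0117e-04 * exp(-135e3 / (8.314 * 1343.15)) = 1.69246e-09 m^2/s
Step 2: L = 2*sqrt(D*t)
t = 26 h = 93600 s
L = 2*sqrt(1.69246e-09 * 93600) = 0.02517 m


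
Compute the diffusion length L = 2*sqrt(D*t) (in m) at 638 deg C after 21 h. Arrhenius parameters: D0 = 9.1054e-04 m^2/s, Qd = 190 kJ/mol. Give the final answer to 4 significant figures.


Step 1: D = D0 * exp(-Qd/(R*T))
T = 911.15 K
D = 9.1054e-04 * exp(-190e3 / (8.314 * 911.15)) = 1.16557e-14 m^2/s
Step 2: L = 2*sqrt(D*t)
t = 21 h = 75600 s
L = 2*sqrt(1.16557e-14 * 75600) = 5.937e-05 m


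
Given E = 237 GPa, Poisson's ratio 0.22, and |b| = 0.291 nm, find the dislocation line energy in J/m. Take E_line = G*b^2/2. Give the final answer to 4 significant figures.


Step 1: G = E / (2*(1+nu))
G = 237 / (2*(1+0.22)) = 97.1311 GPa = 9.71311e+10 Pa
Step 2: E_line = G*b^2/2
b = 0.291 nm = 2.91e-10 m
E_line = 0.5 * 9.71311e+10 * (2.91e-10)^2 = 4.113e-09 J/m


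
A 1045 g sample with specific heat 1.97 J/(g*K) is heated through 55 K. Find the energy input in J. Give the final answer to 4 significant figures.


Q = m * cp * dT
Q = 1045 * 1.97 * 55
Q = 113200 J


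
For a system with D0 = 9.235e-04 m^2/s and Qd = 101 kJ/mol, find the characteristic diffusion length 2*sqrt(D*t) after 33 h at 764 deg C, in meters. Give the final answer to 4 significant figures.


Step 1: D = D0 * exp(-Qd/(R*T))
T = 1037.15 K
D = 9.235e-04 * exp(-101e3 / (8.314 * 1037.15)) = 7.56008e-09 m^2/s
Step 2: L = 2*sqrt(D*t)
t = 33 h = 118800 s
L = 2*sqrt(7.56008e-09 * 118800) = 0.05994 m


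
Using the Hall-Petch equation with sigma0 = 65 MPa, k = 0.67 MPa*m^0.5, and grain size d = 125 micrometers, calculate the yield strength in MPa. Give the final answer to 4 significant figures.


sigma_y = sigma0 + k / sqrt(d)
d = 125 um = 1.25e-04 m
sigma_y = 65 + 0.67 / sqrt(1.25e-04)
sigma_y = 124.9 MPa


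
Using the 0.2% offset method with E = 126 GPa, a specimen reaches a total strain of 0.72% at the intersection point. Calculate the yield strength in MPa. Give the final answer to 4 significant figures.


Offset strain = 0.002
Elastic strain at yield = total_strain - offset = 7.2e-03 - 0.002 = 5.2e-03
sigma_y = E * elastic_strain = 126000 * 5.2e-03
sigma_y = 655.2 MPa


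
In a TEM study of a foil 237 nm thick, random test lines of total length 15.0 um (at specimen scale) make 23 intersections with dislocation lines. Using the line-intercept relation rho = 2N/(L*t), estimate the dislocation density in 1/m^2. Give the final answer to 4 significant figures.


rho = 2N / (L * t)
L = 15.0 um = 1.5e-05 m, t = 237 nm = 2.37e-07 m
rho = 2 * 23 / (1.5e-05 * 2.37e-07)
rho = 1.294e+13 1/m^2


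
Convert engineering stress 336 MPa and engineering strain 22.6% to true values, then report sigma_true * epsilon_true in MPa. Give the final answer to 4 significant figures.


sigma_true = sigma_eng * (1 + epsilon_eng)
sigma_true = 336 * (1 + 0.226) = 411.936 MPa
epsilon_true = ln(1 + epsilon_eng)
epsilon_true = ln(1 + 0.226) = 0.203757
sigma_true * epsilon_true = 411.936 * 0.203757 = 83.93 MPa


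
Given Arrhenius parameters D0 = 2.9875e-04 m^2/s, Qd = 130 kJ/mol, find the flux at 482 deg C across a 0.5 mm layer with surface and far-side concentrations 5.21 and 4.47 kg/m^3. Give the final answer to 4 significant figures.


Step 1: D = D0 * exp(-Qd/(R*T))
T = 482 + 273.15 = 755.15 K
D = 2.9875e-04 * exp(-130e3 / (8.314 * 755.15)) = 3.03897e-13 m^2/s
Step 2: J = D * (C1 - C2) / dx
J = 3.03897e-13 * (5.21 - 4.47) / 5e-04
J = 4.498e-10 kg/(m^2*s)


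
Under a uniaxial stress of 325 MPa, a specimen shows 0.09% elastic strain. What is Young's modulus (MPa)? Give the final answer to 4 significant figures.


E = sigma / epsilon
epsilon = 0.09% = 9e-04
E = 325 / 9e-04
E = 361100 MPa


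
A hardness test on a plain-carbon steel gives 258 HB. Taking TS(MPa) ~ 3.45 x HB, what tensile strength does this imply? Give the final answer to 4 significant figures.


TS (MPa) = 3.45 * HB
TS = 3.45 * 258
TS = 890.1 MPa


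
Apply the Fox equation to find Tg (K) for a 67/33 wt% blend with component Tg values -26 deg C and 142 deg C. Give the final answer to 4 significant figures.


1/Tg = w1/Tg1 + w2/Tg2 (in Kelvin)
Tg1 = 247.15 K, Tg2 = 415.15 K
1/Tg = 0.67/247.15 + 0.33/415.15
Tg = 285.2 K


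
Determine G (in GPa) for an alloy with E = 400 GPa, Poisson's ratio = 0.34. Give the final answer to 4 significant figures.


G = E / (2*(1+nu))
G = 400 / (2*(1+0.34))
G = 149.3 GPa


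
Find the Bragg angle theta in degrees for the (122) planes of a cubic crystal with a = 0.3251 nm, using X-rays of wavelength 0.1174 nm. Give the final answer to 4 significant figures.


d = a / sqrt(h^2+k^2+l^2)
d = 0.3251 / sqrt(9) = 0.108367 nm
lambda = 2*d*sin(theta)  =>  sin(theta) = lambda / (2*d)
sin(theta) = 0.1174 / (2 * 0.108367) = 0.541679
theta = 32.8 deg


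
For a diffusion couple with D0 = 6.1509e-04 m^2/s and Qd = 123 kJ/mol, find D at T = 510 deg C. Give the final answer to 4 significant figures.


D = D0 * exp(-Qd / (R*T))
T = 783.15 K
D = 6.1509e-04 * exp(-123e3 / (8.314 * 783.15))
D = 3.844e-12 m^2/s


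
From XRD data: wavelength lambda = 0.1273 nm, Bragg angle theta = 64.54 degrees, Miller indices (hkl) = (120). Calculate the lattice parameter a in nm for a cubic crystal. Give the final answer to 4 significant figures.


d = lambda / (2*sin(theta))
d = 0.1273 / (2*sin(64.54 deg))
d = 0.0704962 nm
a = d * sqrt(h^2+k^2+l^2) = 0.0704962 * sqrt(5)
a = 0.1576 nm


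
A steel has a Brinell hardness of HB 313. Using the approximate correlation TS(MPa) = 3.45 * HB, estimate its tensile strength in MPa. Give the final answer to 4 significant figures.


TS (MPa) = 3.45 * HB
TS = 3.45 * 313
TS = 1080 MPa


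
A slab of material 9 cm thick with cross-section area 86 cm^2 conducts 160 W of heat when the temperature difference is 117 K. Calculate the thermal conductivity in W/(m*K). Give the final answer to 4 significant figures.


k = Q*L / (A*dT)
L = 0.09 m, A = 8.6e-03 m^2
k = 160 * 0.09 / (8.6e-03 * 117)
k = 14.31 W/(m*K)


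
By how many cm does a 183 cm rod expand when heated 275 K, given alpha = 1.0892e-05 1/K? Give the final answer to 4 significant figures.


dL = L0 * alpha * dT
dL = 183 * 1.0892e-05 * 275
dL = 0.5481 cm


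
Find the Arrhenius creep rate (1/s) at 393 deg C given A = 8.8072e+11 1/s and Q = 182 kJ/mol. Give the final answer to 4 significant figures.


rate = A * exp(-Q / (R*T))
T = 393 + 273.15 = 666.15 K
rate = 8.8072e+11 * exp(-182e3 / (8.314 * 666.15))
rate = 4.712e-03 1/s


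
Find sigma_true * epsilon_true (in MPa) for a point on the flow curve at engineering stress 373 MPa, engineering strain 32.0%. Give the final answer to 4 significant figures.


sigma_true = sigma_eng * (1 + epsilon_eng)
sigma_true = 373 * (1 + 0.32) = 492.36 MPa
epsilon_true = ln(1 + epsilon_eng)
epsilon_true = ln(1 + 0.32) = 0.277632
sigma_true * epsilon_true = 492.36 * 0.277632 = 136.7 MPa


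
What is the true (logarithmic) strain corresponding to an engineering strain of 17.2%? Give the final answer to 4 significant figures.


epsilon_true = ln(1 + epsilon_eng)
epsilon_true = ln(1 + 0.172)
epsilon_true = 0.1587


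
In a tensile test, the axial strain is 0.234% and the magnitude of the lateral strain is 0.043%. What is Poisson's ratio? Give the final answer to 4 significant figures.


nu = -epsilon_lat / epsilon_axial
Lateral strain is contraction (negative), so using magnitudes:
nu = 0.043 / 0.234
nu = 0.1838


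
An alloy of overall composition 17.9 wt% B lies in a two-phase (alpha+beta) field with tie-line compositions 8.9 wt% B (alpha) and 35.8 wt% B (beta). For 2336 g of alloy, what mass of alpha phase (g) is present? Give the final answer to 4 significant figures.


f_alpha = (C_beta - C0) / (C_beta - C_alpha)
f_alpha = (35.8 - 17.9) / (35.8 - 8.9) = 0.665428
m_alpha = f_alpha * m_total = 0.665428 * 2336 = 1554 g


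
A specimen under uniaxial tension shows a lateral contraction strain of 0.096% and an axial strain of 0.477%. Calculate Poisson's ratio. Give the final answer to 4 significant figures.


nu = -epsilon_lat / epsilon_axial
Lateral strain is contraction (negative), so using magnitudes:
nu = 0.096 / 0.477
nu = 0.2013


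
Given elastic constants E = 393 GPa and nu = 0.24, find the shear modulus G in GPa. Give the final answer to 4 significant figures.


G = E / (2*(1+nu))
G = 393 / (2*(1+0.24))
G = 158.5 GPa


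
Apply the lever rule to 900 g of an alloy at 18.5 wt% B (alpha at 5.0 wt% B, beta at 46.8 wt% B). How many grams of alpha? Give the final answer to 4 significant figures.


f_alpha = (C_beta - C0) / (C_beta - C_alpha)
f_alpha = (46.8 - 18.5) / (46.8 - 5.0) = 0.677033
m_alpha = f_alpha * m_total = 0.677033 * 900 = 609.3 g


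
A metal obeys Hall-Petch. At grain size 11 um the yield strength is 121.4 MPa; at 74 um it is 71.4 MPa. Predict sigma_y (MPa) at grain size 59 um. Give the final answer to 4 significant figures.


sigma_y = sigma0 + k / sqrt(d)
1/sqrt(d1) = 1/sqrt(1.1e-05) = 301.511;  1/sqrt(d2) = 116.248
k = (sigma1 - sigma2) / (1/sqrt(d1) - 1/sqrt(d2)) = (121.4 - 71.4) / (301.511 - 116.248) = 0.269886 MPa*m^0.5
sigma0 = sigma1 - k/sqrt(d1) = 121.4 - 0.269886*301.511 = 40.0264 MPa
sigma_y(d3) = 40.0264 + 0.269886 / sqrt(5.9e-05) = 75.16 MPa


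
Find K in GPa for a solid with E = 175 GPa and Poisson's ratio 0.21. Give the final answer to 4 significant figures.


K = E / (3*(1-2*nu))
K = 175 / (3*(1-2*0.21))
K = 100.6 GPa


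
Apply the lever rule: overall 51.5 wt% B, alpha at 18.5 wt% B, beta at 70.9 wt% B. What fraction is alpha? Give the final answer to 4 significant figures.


f_alpha = (C_beta - C0) / (C_beta - C_alpha)
f_alpha = (70.9 - 51.5) / (70.9 - 18.5)
f_alpha = 0.3702


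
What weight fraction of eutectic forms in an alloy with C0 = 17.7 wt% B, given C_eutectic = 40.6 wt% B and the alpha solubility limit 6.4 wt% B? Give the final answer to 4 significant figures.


f_primary = (C_e - C0) / (C_e - C_alpha_max)
f_primary = (40.6 - 17.7) / (40.6 - 6.4)
f_primary = 0.669591
f_eutectic = 1 - 0.669591 = 0.3304


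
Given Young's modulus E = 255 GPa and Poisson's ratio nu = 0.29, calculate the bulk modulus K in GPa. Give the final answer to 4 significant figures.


K = E / (3*(1-2*nu))
K = 255 / (3*(1-2*0.29))
K = 202.4 GPa


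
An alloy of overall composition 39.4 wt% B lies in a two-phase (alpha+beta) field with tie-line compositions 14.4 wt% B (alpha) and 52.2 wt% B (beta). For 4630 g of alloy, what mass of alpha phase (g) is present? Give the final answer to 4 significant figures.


f_alpha = (C_beta - C0) / (C_beta - C_alpha)
f_alpha = (52.2 - 39.4) / (52.2 - 14.4) = 0.338624
m_alpha = f_alpha * m_total = 0.338624 * 4630 = 1568 g


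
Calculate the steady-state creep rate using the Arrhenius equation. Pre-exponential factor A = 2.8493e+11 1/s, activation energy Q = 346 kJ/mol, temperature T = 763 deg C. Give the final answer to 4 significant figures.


rate = A * exp(-Q / (R*T))
T = 763 + 273.15 = 1036.15 K
rate = 2.8493e+11 * exp(-346e3 / (8.314 * 1036.15))
rate = 1.027e-06 1/s


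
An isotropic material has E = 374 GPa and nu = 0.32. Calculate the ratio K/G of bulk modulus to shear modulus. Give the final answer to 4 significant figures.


G = E / (2*(1+nu))
G = 374 / (2*(1+0.32)) = 141.667 GPa
K = E / (3*(1-2*nu))
K = 374 / (3*(1-2*0.32)) = 346.296 GPa
K/G = 346.296 / 141.667 = 2.444


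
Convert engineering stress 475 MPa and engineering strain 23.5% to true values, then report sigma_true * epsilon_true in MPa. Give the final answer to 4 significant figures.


sigma_true = sigma_eng * (1 + epsilon_eng)
sigma_true = 475 * (1 + 0.235) = 586.625 MPa
epsilon_true = ln(1 + epsilon_eng)
epsilon_true = ln(1 + 0.235) = 0.211071
sigma_true * epsilon_true = 586.625 * 0.211071 = 123.8 MPa


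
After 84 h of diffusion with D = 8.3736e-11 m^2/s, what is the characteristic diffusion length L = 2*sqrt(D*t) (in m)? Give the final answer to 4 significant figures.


t = 84 hr = 302400 s
Diffusion length = 2*sqrt(D*t)
= 2*sqrt(8.3736e-11 * 302400)
= 0.01006 m


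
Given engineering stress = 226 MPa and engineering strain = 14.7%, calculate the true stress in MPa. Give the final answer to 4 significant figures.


sigma_true = sigma_eng * (1 + epsilon_eng)
sigma_true = 226 * (1 + 0.147)
sigma_true = 259.2 MPa


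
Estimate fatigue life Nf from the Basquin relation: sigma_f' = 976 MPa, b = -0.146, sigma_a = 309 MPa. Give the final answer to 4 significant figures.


sigma_a = sigma_f' * (2*Nf)^b
2*Nf = (sigma_a / sigma_f')^(1/b)
2*Nf = (309 / 976)^(1/-0.146)
2*Nf = 2637.39
Nf = 1319 cycles


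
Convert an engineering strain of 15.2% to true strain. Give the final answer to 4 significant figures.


epsilon_true = ln(1 + epsilon_eng)
epsilon_true = ln(1 + 0.152)
epsilon_true = 0.1415


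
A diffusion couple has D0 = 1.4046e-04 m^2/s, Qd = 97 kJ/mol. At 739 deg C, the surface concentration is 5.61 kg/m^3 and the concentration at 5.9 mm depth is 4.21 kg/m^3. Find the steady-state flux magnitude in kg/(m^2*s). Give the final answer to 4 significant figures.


Step 1: D = D0 * exp(-Qd/(R*T))
T = 739 + 273.15 = 1012.15 K
D = 1.4046e-04 * exp(-97e3 / (8.314 * 1012.15)) = 1.38495e-09 m^2/s
Step 2: J = D * (C1 - C2) / dx
J = 1.38495e-09 * (5.61 - 4.21) / 5.9e-03
J = 3.286e-07 kg/(m^2*s)


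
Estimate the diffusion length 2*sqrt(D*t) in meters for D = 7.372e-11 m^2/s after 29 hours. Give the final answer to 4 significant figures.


t = 29 hr = 104400 s
Diffusion length = 2*sqrt(D*t)
= 2*sqrt(7.372e-11 * 104400)
= 5.548e-03 m


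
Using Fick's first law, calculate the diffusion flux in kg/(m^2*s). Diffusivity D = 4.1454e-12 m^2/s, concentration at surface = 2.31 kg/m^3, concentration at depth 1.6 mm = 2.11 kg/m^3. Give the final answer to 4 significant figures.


J = -D * (dC/dx) = D * (C1 - C2) / dx
J = 4.1454e-12 * (2.31 - 2.11) / 1.6e-03
J = 5.182e-10 kg/(m^2*s)


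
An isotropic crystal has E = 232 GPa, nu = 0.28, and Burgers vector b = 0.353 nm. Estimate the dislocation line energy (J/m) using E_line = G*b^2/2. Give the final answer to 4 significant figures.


Step 1: G = E / (2*(1+nu))
G = 232 / (2*(1+0.28)) = 90.625 GPa = 9.0625e+10 Pa
Step 2: E_line = G*b^2/2
b = 0.353 nm = 3.53e-10 m
E_line = 0.5 * 9.0625e+10 * (3.53e-10)^2 = 5.646e-09 J/m


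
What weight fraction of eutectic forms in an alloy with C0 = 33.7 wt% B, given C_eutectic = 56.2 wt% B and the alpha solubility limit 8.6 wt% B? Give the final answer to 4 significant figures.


f_primary = (C_e - C0) / (C_e - C_alpha_max)
f_primary = (56.2 - 33.7) / (56.2 - 8.6)
f_primary = 0.472689
f_eutectic = 1 - 0.472689 = 0.5273


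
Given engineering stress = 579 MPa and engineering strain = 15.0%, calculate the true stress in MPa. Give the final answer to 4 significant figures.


sigma_true = sigma_eng * (1 + epsilon_eng)
sigma_true = 579 * (1 + 0.15)
sigma_true = 665.9 MPa


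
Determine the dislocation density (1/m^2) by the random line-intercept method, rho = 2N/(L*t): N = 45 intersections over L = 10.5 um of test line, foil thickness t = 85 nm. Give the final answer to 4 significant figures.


rho = 2N / (L * t)
L = 10.5 um = 1.05e-05 m, t = 85 nm = 8.5e-08 m
rho = 2 * 45 / (1.05e-05 * 8.5e-08)
rho = 1.008e+14 1/m^2


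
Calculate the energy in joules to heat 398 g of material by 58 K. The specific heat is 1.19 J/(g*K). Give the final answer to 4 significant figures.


Q = m * cp * dT
Q = 398 * 1.19 * 58
Q = 27470 J


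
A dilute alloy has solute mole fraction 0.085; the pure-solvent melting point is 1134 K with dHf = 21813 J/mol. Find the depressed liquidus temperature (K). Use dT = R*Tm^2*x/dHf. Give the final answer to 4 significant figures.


dT = R*Tm^2*x / dHf
dT = 8.314 * 1134^2 * 0.085 / 21813
dT = 41.662 K
T_new = 1134 - 41.662 = 1092 K


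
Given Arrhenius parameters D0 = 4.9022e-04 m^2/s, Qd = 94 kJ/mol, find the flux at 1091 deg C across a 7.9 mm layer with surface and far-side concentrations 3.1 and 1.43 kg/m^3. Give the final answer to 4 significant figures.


Step 1: D = D0 * exp(-Qd/(R*T))
T = 1091 + 273.15 = 1364.15 K
D = 4.9022e-04 * exp(-94e3 / (8.314 * 1364.15)) = 1.23285e-07 m^2/s
Step 2: J = D * (C1 - C2) / dx
J = 1.23285e-07 * (3.1 - 1.43) / 7.9e-03
J = 2.606e-05 kg/(m^2*s)


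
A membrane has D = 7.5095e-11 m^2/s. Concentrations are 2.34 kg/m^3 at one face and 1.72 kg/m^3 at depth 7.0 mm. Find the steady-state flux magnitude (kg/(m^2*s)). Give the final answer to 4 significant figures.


J = -D * (dC/dx) = D * (C1 - C2) / dx
J = 7.5095e-11 * (2.34 - 1.72) / 7e-03
J = 6.651e-09 kg/(m^2*s)


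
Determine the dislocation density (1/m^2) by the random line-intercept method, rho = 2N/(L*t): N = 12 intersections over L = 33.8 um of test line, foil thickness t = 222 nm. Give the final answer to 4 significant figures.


rho = 2N / (L * t)
L = 33.8 um = 3.38e-05 m, t = 222 nm = 2.22e-07 m
rho = 2 * 12 / (3.38e-05 * 2.22e-07)
rho = 3.198e+12 1/m^2


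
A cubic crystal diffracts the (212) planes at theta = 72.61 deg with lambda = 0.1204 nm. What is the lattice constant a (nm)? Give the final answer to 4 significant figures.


d = lambda / (2*sin(theta))
d = 0.1204 / (2*sin(72.61 deg))
d = 0.0630834 nm
a = d * sqrt(h^2+k^2+l^2) = 0.0630834 * sqrt(9)
a = 0.1893 nm


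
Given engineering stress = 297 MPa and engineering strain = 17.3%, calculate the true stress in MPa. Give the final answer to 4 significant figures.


sigma_true = sigma_eng * (1 + epsilon_eng)
sigma_true = 297 * (1 + 0.173)
sigma_true = 348.4 MPa


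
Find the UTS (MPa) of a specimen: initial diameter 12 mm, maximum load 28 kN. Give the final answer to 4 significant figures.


A0 = pi*(d/2)^2 = pi*(12/2)^2 = 113.097 mm^2
UTS = F_max / A0 = 28*1000 / 113.097
UTS = 247.6 MPa


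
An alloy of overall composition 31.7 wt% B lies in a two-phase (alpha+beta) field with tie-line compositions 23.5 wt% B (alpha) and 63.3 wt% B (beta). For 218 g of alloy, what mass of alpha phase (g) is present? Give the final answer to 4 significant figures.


f_alpha = (C_beta - C0) / (C_beta - C_alpha)
f_alpha = (63.3 - 31.7) / (63.3 - 23.5) = 0.79397
m_alpha = f_alpha * m_total = 0.79397 * 218 = 173.1 g


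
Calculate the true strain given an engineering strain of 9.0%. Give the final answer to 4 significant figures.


epsilon_true = ln(1 + epsilon_eng)
epsilon_true = ln(1 + 0.09)
epsilon_true = 0.08618


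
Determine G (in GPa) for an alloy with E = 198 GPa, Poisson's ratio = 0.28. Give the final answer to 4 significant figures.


G = E / (2*(1+nu))
G = 198 / (2*(1+0.28))
G = 77.34 GPa


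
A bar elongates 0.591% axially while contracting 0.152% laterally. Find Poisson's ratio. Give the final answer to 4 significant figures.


nu = -epsilon_lat / epsilon_axial
Lateral strain is contraction (negative), so using magnitudes:
nu = 0.152 / 0.591
nu = 0.2572


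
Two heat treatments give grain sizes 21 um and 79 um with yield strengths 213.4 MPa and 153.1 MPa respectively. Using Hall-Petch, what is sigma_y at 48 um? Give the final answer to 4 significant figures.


sigma_y = sigma0 + k / sqrt(d)
1/sqrt(d1) = 1/sqrt(2.1e-05) = 218.218;  1/sqrt(d2) = 112.509
k = (sigma1 - sigma2) / (1/sqrt(d1) - 1/sqrt(d2)) = (213.4 - 153.1) / (218.218 - 112.509) = 0.570433 MPa*m^0.5
sigma0 = sigma1 - k/sqrt(d1) = 213.4 - 0.570433*218.218 = 88.9212 MPa
sigma_y(d3) = 88.9212 + 0.570433 / sqrt(4.8e-05) = 171.3 MPa


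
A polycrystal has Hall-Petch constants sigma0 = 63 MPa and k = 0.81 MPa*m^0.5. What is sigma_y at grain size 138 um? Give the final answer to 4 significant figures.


sigma_y = sigma0 + k / sqrt(d)
d = 138 um = 1.38e-04 m
sigma_y = 63 + 0.81 / sqrt(1.38e-04)
sigma_y = 132 MPa


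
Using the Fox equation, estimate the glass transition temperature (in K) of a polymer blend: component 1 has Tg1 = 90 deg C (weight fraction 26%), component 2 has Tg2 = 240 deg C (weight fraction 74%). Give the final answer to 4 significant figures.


1/Tg = w1/Tg1 + w2/Tg2 (in Kelvin)
Tg1 = 363.15 K, Tg2 = 513.15 K
1/Tg = 0.26/363.15 + 0.74/513.15
Tg = 463.4 K


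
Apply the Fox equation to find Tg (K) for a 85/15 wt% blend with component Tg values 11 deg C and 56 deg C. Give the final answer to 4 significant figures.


1/Tg = w1/Tg1 + w2/Tg2 (in Kelvin)
Tg1 = 284.15 K, Tg2 = 329.15 K
1/Tg = 0.85/284.15 + 0.15/329.15
Tg = 290.1 K


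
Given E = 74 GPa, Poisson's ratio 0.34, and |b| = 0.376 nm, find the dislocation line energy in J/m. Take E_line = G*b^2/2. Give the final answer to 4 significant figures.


Step 1: G = E / (2*(1+nu))
G = 74 / (2*(1+0.34)) = 27.6119 GPa = 2.76119e+10 Pa
Step 2: E_line = G*b^2/2
b = 0.376 nm = 3.76e-10 m
E_line = 0.5 * 2.76119e+10 * (3.76e-10)^2 = 1.952e-09 J/m


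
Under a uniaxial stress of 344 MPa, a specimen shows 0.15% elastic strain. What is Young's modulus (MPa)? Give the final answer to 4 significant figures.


E = sigma / epsilon
epsilon = 0.15% = 1.5e-03
E = 344 / 1.5e-03
E = 229300 MPa


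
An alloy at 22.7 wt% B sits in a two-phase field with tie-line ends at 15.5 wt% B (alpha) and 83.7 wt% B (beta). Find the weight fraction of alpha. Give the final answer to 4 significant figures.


f_alpha = (C_beta - C0) / (C_beta - C_alpha)
f_alpha = (83.7 - 22.7) / (83.7 - 15.5)
f_alpha = 0.8944


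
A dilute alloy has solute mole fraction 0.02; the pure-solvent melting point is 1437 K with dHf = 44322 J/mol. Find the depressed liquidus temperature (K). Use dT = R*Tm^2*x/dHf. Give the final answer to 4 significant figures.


dT = R*Tm^2*x / dHf
dT = 8.314 * 1437^2 * 0.02 / 44322
dT = 7.74701 K
T_new = 1437 - 7.74701 = 1429 K


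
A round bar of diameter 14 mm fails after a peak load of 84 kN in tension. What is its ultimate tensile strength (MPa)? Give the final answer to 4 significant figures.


A0 = pi*(d/2)^2 = pi*(14/2)^2 = 153.938 mm^2
UTS = F_max / A0 = 84*1000 / 153.938
UTS = 545.7 MPa


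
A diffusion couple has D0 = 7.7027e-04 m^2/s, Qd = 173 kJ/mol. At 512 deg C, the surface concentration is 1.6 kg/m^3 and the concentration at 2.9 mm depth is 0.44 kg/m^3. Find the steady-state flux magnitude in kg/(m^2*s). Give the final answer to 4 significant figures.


Step 1: D = D0 * exp(-Qd/(R*T))
T = 512 + 273.15 = 785.15 K
D = 7.7027e-04 * exp(-173e3 / (8.314 * 785.15)) = 2.38146e-15 m^2/s
Step 2: J = D * (C1 - C2) / dx
J = 2.38146e-15 * (1.6 - 0.44) / 2.9e-03
J = 9.526e-13 kg/(m^2*s)


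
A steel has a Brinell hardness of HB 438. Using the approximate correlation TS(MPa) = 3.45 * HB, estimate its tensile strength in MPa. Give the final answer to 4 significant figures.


TS (MPa) = 3.45 * HB
TS = 3.45 * 438
TS = 1511 MPa


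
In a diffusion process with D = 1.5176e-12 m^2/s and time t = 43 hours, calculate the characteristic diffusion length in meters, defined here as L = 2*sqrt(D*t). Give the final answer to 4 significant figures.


t = 43 hr = 154800 s
Diffusion length = 2*sqrt(D*t)
= 2*sqrt(1.5176e-12 * 154800)
= 9.694e-04 m


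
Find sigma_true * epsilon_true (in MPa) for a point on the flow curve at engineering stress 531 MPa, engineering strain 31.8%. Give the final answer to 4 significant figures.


sigma_true = sigma_eng * (1 + epsilon_eng)
sigma_true = 531 * (1 + 0.318) = 699.858 MPa
epsilon_true = ln(1 + epsilon_eng)
epsilon_true = ln(1 + 0.318) = 0.276115
sigma_true * epsilon_true = 699.858 * 0.276115 = 193.2 MPa


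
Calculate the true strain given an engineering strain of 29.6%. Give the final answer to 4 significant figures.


epsilon_true = ln(1 + epsilon_eng)
epsilon_true = ln(1 + 0.296)
epsilon_true = 0.2593


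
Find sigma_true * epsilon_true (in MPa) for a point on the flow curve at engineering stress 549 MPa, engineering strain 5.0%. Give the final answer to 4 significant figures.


sigma_true = sigma_eng * (1 + epsilon_eng)
sigma_true = 549 * (1 + 0.05) = 576.45 MPa
epsilon_true = ln(1 + epsilon_eng)
epsilon_true = ln(1 + 0.05) = 0.0487902
sigma_true * epsilon_true = 576.45 * 0.0487902 = 28.13 MPa


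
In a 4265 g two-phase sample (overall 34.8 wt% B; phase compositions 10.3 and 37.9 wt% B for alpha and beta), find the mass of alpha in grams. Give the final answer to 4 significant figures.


f_alpha = (C_beta - C0) / (C_beta - C_alpha)
f_alpha = (37.9 - 34.8) / (37.9 - 10.3) = 0.112319
m_alpha = f_alpha * m_total = 0.112319 * 4265 = 479 g


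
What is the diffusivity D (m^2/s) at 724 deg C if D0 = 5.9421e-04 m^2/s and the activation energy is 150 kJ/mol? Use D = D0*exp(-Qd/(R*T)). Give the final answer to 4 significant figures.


D = D0 * exp(-Qd / (R*T))
T = 997.15 K
D = 5.9421e-04 * exp(-150e3 / (8.314 * 997.15))
D = 8.243e-12 m^2/s


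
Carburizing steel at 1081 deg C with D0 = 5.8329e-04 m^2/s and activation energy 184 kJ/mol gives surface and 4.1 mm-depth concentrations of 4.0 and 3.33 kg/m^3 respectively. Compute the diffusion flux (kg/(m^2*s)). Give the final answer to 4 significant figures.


Step 1: D = D0 * exp(-Qd/(R*T))
T = 1081 + 273.15 = 1354.15 K
D = 5.8329e-04 * exp(-184e3 / (8.314 * 1354.15)) = 4.65649e-11 m^2/s
Step 2: J = D * (C1 - C2) / dx
J = 4.65649e-11 * (4.0 - 3.33) / 4.1e-03
J = 7.609e-09 kg/(m^2*s)


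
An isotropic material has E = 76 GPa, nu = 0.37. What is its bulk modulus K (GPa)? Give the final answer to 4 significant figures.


K = E / (3*(1-2*nu))
K = 76 / (3*(1-2*0.37))
K = 97.44 GPa


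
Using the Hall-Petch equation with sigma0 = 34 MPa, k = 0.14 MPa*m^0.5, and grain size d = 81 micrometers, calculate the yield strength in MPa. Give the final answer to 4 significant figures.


sigma_y = sigma0 + k / sqrt(d)
d = 81 um = 8.1e-05 m
sigma_y = 34 + 0.14 / sqrt(8.1e-05)
sigma_y = 49.56 MPa


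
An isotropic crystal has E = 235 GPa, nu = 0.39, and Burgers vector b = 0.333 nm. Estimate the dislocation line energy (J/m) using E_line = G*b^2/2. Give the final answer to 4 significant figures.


Step 1: G = E / (2*(1+nu))
G = 235 / (2*(1+0.39)) = 84.5324 GPa = 8.45324e+10 Pa
Step 2: E_line = G*b^2/2
b = 0.333 nm = 3.33e-10 m
E_line = 0.5 * 8.45324e+10 * (3.33e-10)^2 = 4.687e-09 J/m


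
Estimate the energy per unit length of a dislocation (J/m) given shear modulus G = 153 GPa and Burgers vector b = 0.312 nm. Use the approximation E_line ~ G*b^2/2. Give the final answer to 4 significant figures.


E = G*b^2/2
b = 0.312 nm = 3.12e-10 m
G = 153 GPa = 1.53e+11 Pa
E = 0.5 * 1.53e+11 * (3.12e-10)^2
E = 7.447e-09 J/m


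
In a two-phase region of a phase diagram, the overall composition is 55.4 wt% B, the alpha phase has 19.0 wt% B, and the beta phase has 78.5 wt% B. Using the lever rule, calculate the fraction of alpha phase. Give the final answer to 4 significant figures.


f_alpha = (C_beta - C0) / (C_beta - C_alpha)
f_alpha = (78.5 - 55.4) / (78.5 - 19.0)
f_alpha = 0.3882


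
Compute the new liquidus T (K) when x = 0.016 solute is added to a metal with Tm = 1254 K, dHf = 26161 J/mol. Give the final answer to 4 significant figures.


dT = R*Tm^2*x / dHf
dT = 8.314 * 1254^2 * 0.016 / 26161
dT = 7.99596 K
T_new = 1254 - 7.99596 = 1246 K


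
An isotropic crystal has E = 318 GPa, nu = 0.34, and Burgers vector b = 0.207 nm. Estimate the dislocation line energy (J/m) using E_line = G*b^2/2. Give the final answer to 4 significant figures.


Step 1: G = E / (2*(1+nu))
G = 318 / (2*(1+0.34)) = 118.657 GPa = 1.18657e+11 Pa
Step 2: E_line = G*b^2/2
b = 0.207 nm = 2.07e-10 m
E_line = 0.5 * 1.18657e+11 * (2.07e-10)^2 = 2.542e-09 J/m


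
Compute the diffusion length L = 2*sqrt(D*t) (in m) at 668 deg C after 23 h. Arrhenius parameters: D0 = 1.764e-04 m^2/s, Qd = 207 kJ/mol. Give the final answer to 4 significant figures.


Step 1: D = D0 * exp(-Qd/(R*T))
T = 941.15 K
D = 1.764e-04 * exp(-207e3 / (8.314 * 941.15)) = 5.72011e-16 m^2/s
Step 2: L = 2*sqrt(D*t)
t = 23 h = 82800 s
L = 2*sqrt(5.72011e-16 * 82800) = 1.376e-05 m


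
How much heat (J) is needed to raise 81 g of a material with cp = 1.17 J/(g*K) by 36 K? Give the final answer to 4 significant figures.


Q = m * cp * dT
Q = 81 * 1.17 * 36
Q = 3412 J


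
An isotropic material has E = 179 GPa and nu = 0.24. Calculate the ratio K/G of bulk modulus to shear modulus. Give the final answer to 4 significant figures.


G = E / (2*(1+nu))
G = 179 / (2*(1+0.24)) = 72.1774 GPa
K = E / (3*(1-2*nu))
K = 179 / (3*(1-2*0.24)) = 114.744 GPa
K/G = 114.744 / 72.1774 = 1.59


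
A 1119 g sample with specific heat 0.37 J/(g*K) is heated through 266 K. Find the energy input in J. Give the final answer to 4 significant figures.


Q = m * cp * dT
Q = 1119 * 0.37 * 266
Q = 110100 J


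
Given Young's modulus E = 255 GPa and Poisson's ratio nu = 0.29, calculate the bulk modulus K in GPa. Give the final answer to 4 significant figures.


K = E / (3*(1-2*nu))
K = 255 / (3*(1-2*0.29))
K = 202.4 GPa


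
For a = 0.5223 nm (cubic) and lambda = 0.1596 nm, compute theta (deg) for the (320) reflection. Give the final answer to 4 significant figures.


d = a / sqrt(h^2+k^2+l^2)
d = 0.5223 / sqrt(13) = 0.14486 nm
lambda = 2*d*sin(theta)  =>  sin(theta) = lambda / (2*d)
sin(theta) = 0.1596 / (2 * 0.14486) = 0.550877
theta = 33.43 deg


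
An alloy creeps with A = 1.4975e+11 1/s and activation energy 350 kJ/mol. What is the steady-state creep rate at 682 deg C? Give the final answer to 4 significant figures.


rate = A * exp(-Q / (R*T))
T = 682 + 273.15 = 955.15 K
rate = 1.4975e+11 * exp(-350e3 / (8.314 * 955.15))
rate = 1.082e-08 1/s


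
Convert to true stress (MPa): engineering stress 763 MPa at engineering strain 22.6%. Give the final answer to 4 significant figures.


sigma_true = sigma_eng * (1 + epsilon_eng)
sigma_true = 763 * (1 + 0.226)
sigma_true = 935.4 MPa


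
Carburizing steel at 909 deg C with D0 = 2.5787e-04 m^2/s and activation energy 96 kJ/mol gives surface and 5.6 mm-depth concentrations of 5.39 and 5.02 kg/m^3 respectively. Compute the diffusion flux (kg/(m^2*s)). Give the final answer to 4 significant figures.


Step 1: D = D0 * exp(-Qd/(R*T))
T = 909 + 273.15 = 1182.15 K
D = 2.5787e-04 * exp(-96e3 / (8.314 * 1182.15)) = 1.47699e-08 m^2/s
Step 2: J = D * (C1 - C2) / dx
J = 1.47699e-08 * (5.39 - 5.02) / 5.6e-03
J = 9.759e-07 kg/(m^2*s)


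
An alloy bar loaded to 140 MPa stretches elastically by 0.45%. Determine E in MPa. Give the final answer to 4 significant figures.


E = sigma / epsilon
epsilon = 0.45% = 4.5e-03
E = 140 / 4.5e-03
E = 31110 MPa


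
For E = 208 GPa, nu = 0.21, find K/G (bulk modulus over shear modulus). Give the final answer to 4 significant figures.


G = E / (2*(1+nu))
G = 208 / (2*(1+0.21)) = 85.9504 GPa
K = E / (3*(1-2*nu))
K = 208 / (3*(1-2*0.21)) = 119.54 GPa
K/G = 119.54 / 85.9504 = 1.391


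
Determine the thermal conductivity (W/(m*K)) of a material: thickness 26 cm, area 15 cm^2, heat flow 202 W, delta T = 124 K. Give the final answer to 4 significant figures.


k = Q*L / (A*dT)
L = 0.26 m, A = 1.5e-03 m^2
k = 202 * 0.26 / (1.5e-03 * 124)
k = 282.4 W/(m*K)


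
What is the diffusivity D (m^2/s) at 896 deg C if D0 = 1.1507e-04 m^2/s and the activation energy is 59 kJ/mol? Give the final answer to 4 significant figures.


D = D0 * exp(-Qd / (R*T))
T = 1169.15 K
D = 1.1507e-04 * exp(-59e3 / (8.314 * 1169.15))
D = 2.66e-07 m^2/s


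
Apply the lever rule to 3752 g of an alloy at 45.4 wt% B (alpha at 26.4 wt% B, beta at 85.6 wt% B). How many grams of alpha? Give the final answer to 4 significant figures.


f_alpha = (C_beta - C0) / (C_beta - C_alpha)
f_alpha = (85.6 - 45.4) / (85.6 - 26.4) = 0.679054
m_alpha = f_alpha * m_total = 0.679054 * 3752 = 2548 g


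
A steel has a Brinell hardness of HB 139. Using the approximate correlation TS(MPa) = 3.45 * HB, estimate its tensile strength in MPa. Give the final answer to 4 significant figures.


TS (MPa) = 3.45 * HB
TS = 3.45 * 139
TS = 479.6 MPa


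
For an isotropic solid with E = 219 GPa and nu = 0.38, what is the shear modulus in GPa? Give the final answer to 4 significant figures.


G = E / (2*(1+nu))
G = 219 / (2*(1+0.38))
G = 79.35 GPa


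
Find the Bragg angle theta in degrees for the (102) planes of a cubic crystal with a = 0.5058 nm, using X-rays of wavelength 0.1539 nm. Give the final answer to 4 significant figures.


d = a / sqrt(h^2+k^2+l^2)
d = 0.5058 / sqrt(5) = 0.226201 nm
lambda = 2*d*sin(theta)  =>  sin(theta) = lambda / (2*d)
sin(theta) = 0.1539 / (2 * 0.226201) = 0.340185
theta = 19.89 deg
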